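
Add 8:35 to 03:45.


12:20

Start: 225 minutes from midnight
Add: 515 minutes
Total: 740 minutes
Hours: 740 ÷ 60 = 12 remainder 20


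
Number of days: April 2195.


30 days

Month: April (month 4)
April has 30 days


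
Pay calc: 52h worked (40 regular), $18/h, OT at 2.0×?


$1152.00

Regular: 40h × $18 = $720.00
Overtime: 52 - 40 = 12h
OT pay: 12h × $18 × 2.0 = $432.00
Total = $720.00 + $432.00 = $1152.00


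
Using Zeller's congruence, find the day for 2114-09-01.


Saturday

Zeller's congruence:
q=1, m=9, k=14, j=21
h = (1 + ⌊13×10/5⌋ + 14 + ⌊14/4⌋ + ⌊21/4⌋ - 2×21) mod 7
= (1 + 26 + 14 + 3 + 5 - 42) mod 7
= 7 mod 7 = 0
h=0 → Saturday


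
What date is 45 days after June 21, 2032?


Start: June 21, 2032
Add 45 days
June 21 → July 1: 30 - 21 + 1 = 10 days (45 - 10 = 35 left)
July 1 → August 1: 31 - 1 + 1 = 31 days (35 - 31 = 4 left)
August 1 + 4 = August 5, 2032

August 5, 2032


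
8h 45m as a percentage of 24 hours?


Total minutes: 8×60 + 45 = 525
Day = 24×60 = 1440 minutes
Fraction = 525/1440 ≈ 0.3646
As a percentage: 525/1440 × 100 ≈ 36.46%

0.3646 (36.46%)


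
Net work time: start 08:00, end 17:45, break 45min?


9h 0m (540 minutes)

Total time = (17×60+45) - (8×60+0)
= 1065 - 480 = 585 min
Minus break: 585 - 45 = 540 min
= 9h 0m


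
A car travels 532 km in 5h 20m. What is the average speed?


99.8 km/h

Distance: 532 km
Time: 5h 20m = 320 min = 320/60 = 16/3 hours
Speed = 532 ÷ (16/3) = 532 × 3 / 16 = 1596/16 ≈ 99.8 km/h


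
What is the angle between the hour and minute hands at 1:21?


85.5°

Hour hand = 1×30 + 21×0.5 = 40.5°
Minute hand = 21×6 = 126°
Difference = |40.5 - 126| = 85.5°


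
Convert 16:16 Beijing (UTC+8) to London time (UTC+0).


08:16

Time difference = UTC+0 - UTC+8 = -8 hours
New hour = (16 -8) mod 24
= 8 mod 24 = 8
Minutes unchanged → 08:16


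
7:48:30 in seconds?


28110 seconds

Hours: 7 × 3600 = 25200
Minutes: 48 × 60 = 2880
Seconds: 30
Total = 25200 + 2880 + 30 = 28110


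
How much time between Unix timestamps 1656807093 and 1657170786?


363693 seconds (101.0 hours / 4.21 days)

Difference = 1657170786 - 1656807093 = 363693 seconds
In hours: 363693 / 3600 ≈ 101.0
In days: 363693 / 86400 ≈ 4.21


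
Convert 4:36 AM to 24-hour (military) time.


04:36

Input: 4:36 AM
AM hour stays: 4


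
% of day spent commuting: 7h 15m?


Time: 435 minutes
Day: 1440 minutes
Percentage = (435/1440) × 100 ≈ 30.2%

30.2%


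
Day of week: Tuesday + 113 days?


Wednesday

Start: Tuesday (index 1)
(1 + 113) mod 7
= 114 mod 7
= 2
Index 2 → Wednesday


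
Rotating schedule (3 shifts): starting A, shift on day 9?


Shift C

Shifts: A, B, C
Start: A (index 0)
Day 9: (0 + 9 - 1) mod 3
= 8 mod 3
= 2
Index 2 → shift C


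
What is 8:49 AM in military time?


Input: 8:49 AM
AM hour stays: 8

08:49


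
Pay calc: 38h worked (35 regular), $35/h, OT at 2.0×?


$1435.00

Regular: 35h × $35 = $1225.00
Overtime: 38 - 35 = 3h
OT pay: 3h × $35 × 2.0 = $210.00
Total = $1225.00 + $210.00 = $1435.00


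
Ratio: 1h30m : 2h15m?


2:3 (0.67)

Duration 1: 90 minutes
Duration 2: 135 minutes
Ratio = 90:135
GCD = 45
Simplified = 2:3
As a decimal: 2/3 ≈ 0.67


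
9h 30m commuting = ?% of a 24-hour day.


Time: 570 minutes
Day: 1440 minutes
Percentage = (570/1440) × 100 ≈ 39.6%

39.6%


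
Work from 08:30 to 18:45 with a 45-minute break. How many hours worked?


Total time = (18×60+45) - (8×60+30)
= 1125 - 510 = 615 min
Minus break: 615 - 45 = 570 min
= 9h 30m

9h 30m (570 minutes)


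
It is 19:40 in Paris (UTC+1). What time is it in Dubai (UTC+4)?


22:40

Time difference = UTC+4 - UTC+1 = +3 hours
New hour = (19 + 3) mod 24
= 22 mod 24 = 22
Minutes unchanged → 22:40


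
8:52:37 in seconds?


31957 seconds

Hours: 8 × 3600 = 28800
Minutes: 52 × 60 = 3120
Seconds: 37
Total = 28800 + 3120 + 37 = 31957


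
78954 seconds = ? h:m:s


21h 55m 54s

Hours: 78954 ÷ 3600 = 21 remainder 3354
Minutes: 3354 ÷ 60 = 55 remainder 54
Seconds: 54


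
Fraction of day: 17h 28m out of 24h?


0.7278 (72.78%)

Total minutes: 17×60 + 28 = 1048
Day = 24×60 = 1440 minutes
Fraction = 1048/1440 ≈ 0.7278
As a percentage: 1048/1440 × 100 ≈ 72.78%


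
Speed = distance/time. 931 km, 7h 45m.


Distance: 931 km
Time: 7h 45m = 465 min = 465/60 = 31/4 hours
Speed = 931 ÷ (31/4) = 931 × 4 / 31 = 3724/31 ≈ 120.1 km/h

120.1 km/h


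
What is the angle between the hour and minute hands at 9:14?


Hour hand = 9×30 + 14×0.5 = 277.0°
Minute hand = 14×6 = 84°
Difference = |277.0 - 84| = 193.0°
Since > 180°: 360 - 193.0 = 167.0°

167.0°


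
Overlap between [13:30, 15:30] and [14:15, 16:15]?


75 minutes

Meeting A: 810-930 (in minutes from midnight)
Meeting B: 855-975
Overlap start = max(810, 855) = 855
Overlap end = min(930, 975) = 930
Overlap = max(0, 930 - 855) = 75 min


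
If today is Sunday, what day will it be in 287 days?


Start: Sunday (index 6)
(6 + 287) mod 7
= 293 mod 7
= 6
Index 6 → Sunday

Sunday


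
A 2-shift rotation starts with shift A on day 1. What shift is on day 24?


Shift B

Shifts: A, B
Start: A (index 0)
Day 24: (0 + 24 - 1) mod 2
= 23 mod 2
= 1
Index 1 → shift B


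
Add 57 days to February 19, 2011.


April 17, 2011

Start: February 19, 2011
Add 57 days
February 19 → March 1: 28 - 19 + 1 = 10 days (57 - 10 = 47 left)
March 1 → April 1: 31 - 1 + 1 = 31 days (47 - 31 = 16 left)
April 1 + 16 = April 17, 2011


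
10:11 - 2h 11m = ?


08:00

Start: 611 minutes from midnight
Subtract: 131 minutes
Remaining: 611 - 131 = 480
Hours: 8, Minutes: 0


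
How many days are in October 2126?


31 days

Month: October (month 10)
October has 31 days


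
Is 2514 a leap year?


Rules: divisible by 4 AND (not by 100 OR by 400)
2514 ÷ 4 = 628 remainder 2 → not divisible by 4
Not divisible by 4 → not a leap year

No


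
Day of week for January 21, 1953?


Zeller's congruence:
q=21, m=13, k=52, j=19
h = (21 + ⌊13×14/5⌋ + 52 + ⌊52/4⌋ + ⌊19/4⌋ - 2×19) mod 7
= (21 + 36 + 52 + 13 + 4 - 38) mod 7
= 88 mod 7 = 4
h=4 → Wednesday

Wednesday


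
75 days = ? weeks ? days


Weeks: 75 ÷ 7 = 10 remainder 5

10 weeks 5 days


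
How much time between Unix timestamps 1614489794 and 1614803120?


313326 seconds (87.0 hours / 3.63 days)

Difference = 1614803120 - 1614489794 = 313326 seconds
In hours: 313326 / 3600 ≈ 87.0
In days: 313326 / 86400 ≈ 3.63


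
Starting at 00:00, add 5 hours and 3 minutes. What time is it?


Start: 0 minutes from midnight
Add: 303 minutes
Total: 303 minutes
Hours: 303 ÷ 60 = 5 remainder 3

05:03


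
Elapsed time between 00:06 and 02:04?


1h 58m

End time in minutes: 2×60 + 4 = 124
Start time in minutes: 0×60 + 6 = 6
Difference = 124 - 6 = 118 minutes
= 1 hours 58 minutes


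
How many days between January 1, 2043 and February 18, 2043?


48 days

From January 1, 2043 to February 18, 2043
Rest of January 2043: 31 - 1 = 30
Days into February 2043: 18
Total = 30 + 18 = 48 days


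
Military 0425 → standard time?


4:25 AM

Hour: 4
4 < 12 → AM


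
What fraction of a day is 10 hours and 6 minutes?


Total minutes: 10×60 + 6 = 606
Day = 24×60 = 1440 minutes
Fraction = 606/1440 ≈ 0.4208
As a percentage: 606/1440 × 100 ≈ 42.08%

0.4208 (42.08%)


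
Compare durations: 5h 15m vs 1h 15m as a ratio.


21:5 (4.20)

Duration 1: 315 minutes
Duration 2: 75 minutes
Ratio = 315:75
GCD = 15
Simplified = 21:5
As a decimal: 21/5 = 4.20


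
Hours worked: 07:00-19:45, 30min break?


12h 15m (735 minutes)

Total time = (19×60+45) - (7×60+0)
= 1185 - 420 = 765 min
Minus break: 765 - 30 = 735 min
= 12h 15m


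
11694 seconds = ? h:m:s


Hours: 11694 ÷ 3600 = 3 remainder 894
Minutes: 894 ÷ 60 = 14 remainder 54
Seconds: 54

3h 14m 54s


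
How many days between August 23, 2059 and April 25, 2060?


From August 23, 2059 to April 25, 2060
Rest of August 2059: 31 - 23 = 8
Full months: September 30, October 31, November 30, December 31, January 31, February 2060 29, March 31
Days into April 2060: 25
Total = 8 + 30 + 31 + 30 + 31 + 31 + 29 + 31 + 25 = 246 days

246 days


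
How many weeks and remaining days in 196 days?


Weeks: 196 ÷ 7 = 28 remainder 0

28 weeks 0 days


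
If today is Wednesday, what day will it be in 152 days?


Monday

Start: Wednesday (index 2)
(2 + 152) mod 7
= 154 mod 7
= 0
Index 0 → Monday


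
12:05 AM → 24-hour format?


Input: 12:05 AM
12 AM → 00 (midnight)

00:05


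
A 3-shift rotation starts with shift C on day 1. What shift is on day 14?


Shifts: A, B, C
Start: C (index 2)
Day 14: (2 + 14 - 1) mod 3
= 15 mod 3
= 0
Index 0 → shift A

Shift A


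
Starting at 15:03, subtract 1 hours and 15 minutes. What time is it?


Start: 903 minutes from midnight
Subtract: 75 minutes
Remaining: 903 - 75 = 828
Hours: 13, Minutes: 48

13:48


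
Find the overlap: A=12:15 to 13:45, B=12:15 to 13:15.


60 minutes

Meeting A: 735-825 (in minutes from midnight)
Meeting B: 735-795
Overlap start = max(735, 735) = 735
Overlap end = min(825, 795) = 795
Overlap = max(0, 795 - 735) = 60 min


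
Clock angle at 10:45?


Hour hand = 10×30 + 45×0.5 = 322.5°
Minute hand = 45×6 = 270°
Difference = |322.5 - 270| = 52.5°

52.5°


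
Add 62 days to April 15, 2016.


Start: April 15, 2016
Add 62 days
April 15 → May 1: 30 - 15 + 1 = 16 days (62 - 16 = 46 left)
May 1 → June 1: 31 - 1 + 1 = 31 days (46 - 31 = 15 left)
June 1 + 15 = June 16, 2016

June 16, 2016


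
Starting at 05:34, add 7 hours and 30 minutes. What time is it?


Start: 334 minutes from midnight
Add: 450 minutes
Total: 784 minutes
Hours: 784 ÷ 60 = 13 remainder 4

13:04


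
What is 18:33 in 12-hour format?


Hour: 18
18 - 12 = 6 → PM

6:33 PM


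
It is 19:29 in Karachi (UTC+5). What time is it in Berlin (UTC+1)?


Time difference = UTC+1 - UTC+5 = -4 hours
New hour = (19 -4) mod 24
= 15 mod 24 = 15
Minutes unchanged → 15:29

15:29


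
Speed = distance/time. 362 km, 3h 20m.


Distance: 362 km
Time: 3h 20m = 200 min = 200/60 = 10/3 hours
Speed = 362 ÷ (10/3) = 362 × 3 / 10 = 1086/10 = 108.6 km/h

108.6 km/h


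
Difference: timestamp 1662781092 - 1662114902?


666190 seconds (185.1 hours / 7.71 days)

Difference = 1662781092 - 1662114902 = 666190 seconds
In hours: 666190 / 3600 ≈ 185.1
In days: 666190 / 86400 ≈ 7.71


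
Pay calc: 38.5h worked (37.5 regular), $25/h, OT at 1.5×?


Regular: 37.5h × $25 = $937.50
Overtime: 38.5 - 37.5 = 1.0h
OT pay: 1.0h × $25 × 1.5 = $37.50
Total = $937.50 + $37.50 = $975.00

$975.00


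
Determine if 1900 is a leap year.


Rules: divisible by 4 AND (not by 100 OR by 400)
1900 ÷ 4 = 475 exactly → divisible by 4
1900 ÷ 100 = 19 exactly → divisible by 100
1900 ÷ 400 = 4 remainder 300 → not divisible by 400
Divisible by 100 but not by 400 → not a leap year

No


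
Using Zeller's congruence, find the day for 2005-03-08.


Zeller's congruence:
q=8, m=3, k=5, j=20
h = (8 + ⌊13×4/5⌋ + 5 + ⌊5/4⌋ + ⌊20/4⌋ - 2×20) mod 7
= (8 + 10 + 5 + 1 + 5 - 40) mod 7
= -11 mod 7 = 3
h=3 → Tuesday

Tuesday


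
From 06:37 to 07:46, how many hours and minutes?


End time in minutes: 7×60 + 46 = 466
Start time in minutes: 6×60 + 37 = 397
Difference = 466 - 397 = 69 minutes
= 1 hours 9 minutes

1h 9m


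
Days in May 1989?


Month: May (month 5)
May has 31 days

31 days


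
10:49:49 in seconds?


Hours: 10 × 3600 = 36000
Minutes: 49 × 60 = 2940
Seconds: 49
Total = 36000 + 2940 + 49 = 38989

38989 seconds


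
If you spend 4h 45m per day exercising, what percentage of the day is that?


Time: 285 minutes
Day: 1440 minutes
Percentage = (285/1440) × 100 ≈ 19.8%

19.8%


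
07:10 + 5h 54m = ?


Start: 430 minutes from midnight
Add: 354 minutes
Total: 784 minutes
Hours: 784 ÷ 60 = 13 remainder 4

13:04


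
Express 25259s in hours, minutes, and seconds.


Hours: 25259 ÷ 3600 = 7 remainder 59
Minutes: 59 ÷ 60 = 0 remainder 59
Seconds: 59

7h 0m 59s


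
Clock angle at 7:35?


17.5°

Hour hand = 7×30 + 35×0.5 = 227.5°
Minute hand = 35×6 = 210°
Difference = |227.5 - 210| = 17.5°


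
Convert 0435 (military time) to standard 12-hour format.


Hour: 4
4 < 12 → AM

4:35 AM


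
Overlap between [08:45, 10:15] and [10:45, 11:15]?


0 minutes

Meeting A: 525-615 (in minutes from midnight)
Meeting B: 645-675
Overlap start = max(525, 645) = 645
Overlap end = min(615, 675) = 615
Overlap = max(0, 615 - 645) = 0 min


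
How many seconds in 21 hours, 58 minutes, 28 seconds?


Hours: 21 × 3600 = 75600
Minutes: 58 × 60 = 3480
Seconds: 28
Total = 75600 + 3480 + 28 = 79108

79108 seconds


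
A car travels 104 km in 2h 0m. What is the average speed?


52.0 km/h

Distance: 104 km
Time: 2 hours
Speed = 104 / 2 = 52.0 km/h


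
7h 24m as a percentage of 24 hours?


0.3083 (30.83%)

Total minutes: 7×60 + 24 = 444
Day = 24×60 = 1440 minutes
Fraction = 444/1440 ≈ 0.3083
As a percentage: 444/1440 × 100 ≈ 30.83%


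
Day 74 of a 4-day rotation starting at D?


Shifts: A, B, C, D
Start: D (index 3)
Day 74: (3 + 74 - 1) mod 4
= 76 mod 4
= 0
Index 0 → shift A

Shift A


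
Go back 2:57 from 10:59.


Start: 659 minutes from midnight
Subtract: 177 minutes
Remaining: 659 - 177 = 482
Hours: 8, Minutes: 2

08:02


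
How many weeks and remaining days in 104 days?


Weeks: 104 ÷ 7 = 14 remainder 6

14 weeks 6 days


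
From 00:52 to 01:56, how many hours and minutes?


End time in minutes: 1×60 + 56 = 116
Start time in minutes: 0×60 + 52 = 52
Difference = 116 - 52 = 64 minutes
= 1 hours 4 minutes

1h 4m


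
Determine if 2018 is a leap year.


No

Rules: divisible by 4 AND (not by 100 OR by 400)
2018 ÷ 4 = 504 remainder 2 → not divisible by 4
Not divisible by 4 → not a leap year


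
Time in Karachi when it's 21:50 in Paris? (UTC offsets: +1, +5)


Time difference = UTC+5 - UTC+1 = +4 hours
New hour = (21 + 4) mod 24
= 25 mod 24 = 1
Minutes unchanged → 01:50; 25 ≥ 24 → next day

01:50 (next day)


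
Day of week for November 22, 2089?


Tuesday

Zeller's congruence:
q=22, m=11, k=89, j=20
h = (22 + ⌊13×12/5⌋ + 89 + ⌊89/4⌋ + ⌊20/4⌋ - 2×20) mod 7
= (22 + 31 + 89 + 22 + 5 - 40) mod 7
= 129 mod 7 = 3
h=3 → Tuesday


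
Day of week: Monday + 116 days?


Friday

Start: Monday (index 0)
(0 + 116) mod 7
= 116 mod 7
= 4
Index 4 → Friday


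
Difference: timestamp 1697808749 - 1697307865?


500884 seconds (139.1 hours / 5.80 days)

Difference = 1697808749 - 1697307865 = 500884 seconds
In hours: 500884 / 3600 ≈ 139.1
In days: 500884 / 86400 ≈ 5.80


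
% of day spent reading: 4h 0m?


Time: 240 minutes
Day: 1440 minutes
Percentage = (240/1440) × 100 ≈ 16.7%

16.7%


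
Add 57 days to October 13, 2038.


Start: October 13, 2038
Add 57 days
October 13 → November 1: 31 - 13 + 1 = 19 days (57 - 19 = 38 left)
November 1 → December 1: 30 - 1 + 1 = 30 days (38 - 30 = 8 left)
December 1 + 8 = December 9, 2038

December 9, 2038


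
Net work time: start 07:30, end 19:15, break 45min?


Total time = (19×60+15) - (7×60+30)
= 1155 - 450 = 705 min
Minus break: 705 - 45 = 660 min
= 11h 0m

11h 0m (660 minutes)


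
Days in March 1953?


Month: March (month 3)
March has 31 days

31 days


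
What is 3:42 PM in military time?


Input: 3:42 PM
PM: 3 + 12 = 15

15:42


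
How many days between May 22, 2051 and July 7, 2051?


From May 22, 2051 to July 7, 2051
Rest of May 2051: 31 - 22 = 9
Full months: June 30
Days into July 2051: 7
Total = 9 + 30 + 7 = 46 days

46 days


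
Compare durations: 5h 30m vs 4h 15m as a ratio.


22:17 (1.29)

Duration 1: 330 minutes
Duration 2: 255 minutes
Ratio = 330:255
GCD = 15
Simplified = 22:17
As a decimal: 22/17 ≈ 1.29


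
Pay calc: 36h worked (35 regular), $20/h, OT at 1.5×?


$730.00

Regular: 35h × $20 = $700.00
Overtime: 36 - 35 = 1h
OT pay: 1h × $20 × 1.5 = $30.00
Total = $700.00 + $30.00 = $730.00


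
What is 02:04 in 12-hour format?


Hour: 2
2 < 12 → AM

2:04 AM


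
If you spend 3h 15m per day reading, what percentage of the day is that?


Time: 195 minutes
Day: 1440 minutes
Percentage = (195/1440) × 100 ≈ 13.5%

13.5%


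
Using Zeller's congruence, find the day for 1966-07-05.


Zeller's congruence:
q=5, m=7, k=66, j=19
h = (5 + ⌊13×8/5⌋ + 66 + ⌊66/4⌋ + ⌊19/4⌋ - 2×19) mod 7
= (5 + 20 + 66 + 16 + 4 - 38) mod 7
= 73 mod 7 = 3
h=3 → Tuesday

Tuesday


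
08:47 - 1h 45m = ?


07:02

Start: 527 minutes from midnight
Subtract: 105 minutes
Remaining: 527 - 105 = 422
Hours: 7, Minutes: 2


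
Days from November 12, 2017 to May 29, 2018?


198 days

From November 12, 2017 to May 29, 2018
Rest of November 2017: 30 - 12 = 18
Full months: December 31, January 31, February 2018 28, March 31, April 30
Days into May 2018: 29
Total = 18 + 31 + 31 + 28 + 31 + 30 + 29 = 198 days


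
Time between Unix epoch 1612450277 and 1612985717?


535440 seconds (148.7 hours / 6.20 days)

Difference = 1612985717 - 1612450277 = 535440 seconds
In hours: 535440 / 3600 ≈ 148.7
In days: 535440 / 86400 ≈ 6.20


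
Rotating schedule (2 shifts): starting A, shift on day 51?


Shifts: A, B
Start: A (index 0)
Day 51: (0 + 51 - 1) mod 2
= 50 mod 2
= 0
Index 0 → shift A

Shift A


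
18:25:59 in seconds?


Hours: 18 × 3600 = 64800
Minutes: 25 × 60 = 1500
Seconds: 59
Total = 64800 + 1500 + 59 = 66359

66359 seconds


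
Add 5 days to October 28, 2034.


Start: October 28, 2034
Add 5 days
October 28 → November 1: 31 - 28 + 1 = 4 days (5 - 4 = 1 left)
November 1 + 1 = November 2, 2034

November 2, 2034


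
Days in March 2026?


Month: March (month 3)
March has 31 days

31 days


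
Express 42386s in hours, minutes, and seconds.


Hours: 42386 ÷ 3600 = 11 remainder 2786
Minutes: 2786 ÷ 60 = 46 remainder 26
Seconds: 26

11h 46m 26s


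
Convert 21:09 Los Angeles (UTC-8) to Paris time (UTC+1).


Time difference = UTC+1 - UTC-8 = +9 hours
New hour = (21 + 9) mod 24
= 30 mod 24 = 6
Minutes unchanged → 06:09; 30 ≥ 24 → next day

06:09 (next day)


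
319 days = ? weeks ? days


Weeks: 319 ÷ 7 = 45 remainder 4

45 weeks 4 days


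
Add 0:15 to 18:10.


Start: 1090 minutes from midnight
Add: 15 minutes
Total: 1105 minutes
Hours: 1105 ÷ 60 = 18 remainder 25

18:25


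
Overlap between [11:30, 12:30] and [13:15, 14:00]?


Meeting A: 690-750 (in minutes from midnight)
Meeting B: 795-840
Overlap start = max(690, 795) = 795
Overlap end = min(750, 840) = 750
Overlap = max(0, 750 - 795) = 0 min

0 minutes


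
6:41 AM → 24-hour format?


Input: 6:41 AM
AM hour stays: 6

06:41


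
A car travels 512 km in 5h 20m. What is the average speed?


Distance: 512 km
Time: 5h 20m = 320 min = 320/60 = 16/3 hours
Speed = 512 ÷ (16/3) = 512 × 3 / 16 = 1536/16 = 96.0 km/h

96.0 km/h


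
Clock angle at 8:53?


Hour hand = 8×30 + 53×0.5 = 266.5°
Minute hand = 53×6 = 318°
Difference = |266.5 - 318| = 51.5°

51.5°


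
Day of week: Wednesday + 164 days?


Start: Wednesday (index 2)
(2 + 164) mod 7
= 166 mod 7
= 5
Index 5 → Saturday

Saturday


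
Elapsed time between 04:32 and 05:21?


End time in minutes: 5×60 + 21 = 321
Start time in minutes: 4×60 + 32 = 272
Difference = 321 - 272 = 49 minutes
= 0 hours 49 minutes

0h 49m


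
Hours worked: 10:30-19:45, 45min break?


Total time = (19×60+45) - (10×60+30)
= 1185 - 630 = 555 min
Minus break: 555 - 45 = 510 min
= 8h 30m

8h 30m (510 minutes)


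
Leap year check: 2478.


Rules: divisible by 4 AND (not by 100 OR by 400)
2478 ÷ 4 = 619 remainder 2 → not divisible by 4
Not divisible by 4 → not a leap year

No


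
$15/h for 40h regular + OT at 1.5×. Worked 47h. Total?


Regular: 40h × $15 = $600.00
Overtime: 47 - 40 = 7h
OT pay: 7h × $15 × 1.5 = $157.50
Total = $600.00 + $157.50 = $757.50

$757.50


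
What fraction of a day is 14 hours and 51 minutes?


0.6188 (61.88%)

Total minutes: 14×60 + 51 = 891
Day = 24×60 = 1440 minutes
Fraction = 891/1440 ≈ 0.6188
As a percentage: 891/1440 × 100 ≈ 61.88%


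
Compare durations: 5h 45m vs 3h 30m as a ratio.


Duration 1: 345 minutes
Duration 2: 210 minutes
Ratio = 345:210
GCD = 15
Simplified = 23:14
As a decimal: 23/14 ≈ 1.64

23:14 (1.64)


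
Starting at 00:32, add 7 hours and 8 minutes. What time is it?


07:40

Start: 32 minutes from midnight
Add: 428 minutes
Total: 460 minutes
Hours: 460 ÷ 60 = 7 remainder 40


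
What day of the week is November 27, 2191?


Zeller's congruence:
q=27, m=11, k=91, j=21
h = (27 + ⌊13×12/5⌋ + 91 + ⌊91/4⌋ + ⌊21/4⌋ - 2×21) mod 7
= (27 + 31 + 91 + 22 + 5 - 42) mod 7
= 134 mod 7 = 1
h=1 → Sunday

Sunday


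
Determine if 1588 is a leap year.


Rules: divisible by 4 AND (not by 100 OR by 400)
1588 ÷ 4 = 397 exactly → divisible by 4
1588 ÷ 100 = 15 remainder 88 → not divisible by 100
Divisible by 4 but not by 100 → leap year

Yes


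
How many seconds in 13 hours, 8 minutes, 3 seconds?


Hours: 13 × 3600 = 46800
Minutes: 8 × 60 = 480
Seconds: 3
Total = 46800 + 480 + 3 = 47283

47283 seconds


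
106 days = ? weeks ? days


Weeks: 106 ÷ 7 = 15 remainder 1

15 weeks 1 days


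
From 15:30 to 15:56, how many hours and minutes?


End time in minutes: 15×60 + 56 = 956
Start time in minutes: 15×60 + 30 = 930
Difference = 956 - 930 = 26 minutes
= 0 hours 26 minutes

0h 26m


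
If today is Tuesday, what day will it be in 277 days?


Start: Tuesday (index 1)
(1 + 277) mod 7
= 278 mod 7
= 5
Index 5 → Saturday

Saturday


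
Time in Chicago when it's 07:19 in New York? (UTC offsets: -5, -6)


Time difference = UTC-6 - UTC-5 = -1 hours
New hour = (7 -1) mod 24
= 6 mod 24 = 6
Minutes unchanged → 06:19

06:19


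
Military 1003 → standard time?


Hour: 10
10 < 12 → AM

10:03 AM


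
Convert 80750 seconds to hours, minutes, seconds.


Hours: 80750 ÷ 3600 = 22 remainder 1550
Minutes: 1550 ÷ 60 = 25 remainder 50
Seconds: 50

22h 25m 50s


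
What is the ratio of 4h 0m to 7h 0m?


Duration 1: 240 minutes
Duration 2: 420 minutes
Ratio = 240:420
GCD = 60
Simplified = 4:7
As a decimal: 4/7 ≈ 0.57

4:7 (0.57)


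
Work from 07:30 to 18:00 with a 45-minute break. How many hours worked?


Total time = (18×60+0) - (7×60+30)
= 1080 - 450 = 630 min
Minus break: 630 - 45 = 585 min
= 9h 45m

9h 45m (585 minutes)


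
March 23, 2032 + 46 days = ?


May 8, 2032

Start: March 23, 2032
Add 46 days
March 23 → April 1: 31 - 23 + 1 = 9 days (46 - 9 = 37 left)
April 1 → May 1: 30 - 1 + 1 = 30 days (37 - 30 = 7 left)
May 1 + 7 = May 8, 2032


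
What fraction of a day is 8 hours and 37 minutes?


Total minutes: 8×60 + 37 = 517
Day = 24×60 = 1440 minutes
Fraction = 517/1440 ≈ 0.3590
As a percentage: 517/1440 × 100 ≈ 35.90%

0.3590 (35.90%)


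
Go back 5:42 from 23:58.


18:16

Start: 1438 minutes from midnight
Subtract: 342 minutes
Remaining: 1438 - 342 = 1096
Hours: 18, Minutes: 16


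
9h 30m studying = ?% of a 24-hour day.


39.6%

Time: 570 minutes
Day: 1440 minutes
Percentage = (570/1440) × 100 ≈ 39.6%


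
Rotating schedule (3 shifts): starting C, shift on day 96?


Shift B

Shifts: A, B, C
Start: C (index 2)
Day 96: (2 + 96 - 1) mod 3
= 97 mod 3
= 1
Index 1 → shift B


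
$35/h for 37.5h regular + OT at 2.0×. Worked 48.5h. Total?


$2082.50

Regular: 37.5h × $35 = $1312.50
Overtime: 48.5 - 37.5 = 11.0h
OT pay: 11.0h × $35 × 2.0 = $770.00
Total = $1312.50 + $770.00 = $2082.50


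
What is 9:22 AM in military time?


Input: 9:22 AM
AM hour stays: 9

09:22


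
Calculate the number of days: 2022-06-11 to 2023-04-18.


311 days

From June 11, 2022 to April 18, 2023
Rest of June 2022: 30 - 11 = 19
Full months: July 31, August 31, September 30, October 31, November 30, December 31, January 31, February 2023 28, March 31
Days into April 2023: 18
Total = 19 + 31 + 31 + 30 + 31 + 30 + 31 + 31 + 28 + 31 + 18 = 311 days


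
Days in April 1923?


Month: April (month 4)
April has 30 days

30 days


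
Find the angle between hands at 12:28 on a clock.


Hour hand (12 ≡ 0 on the dial): 0×30 + 28×0.5 = 14.0°
Minute hand = 28×6 = 168°
Difference = |14.0 - 168| = 154.0°

154.0°


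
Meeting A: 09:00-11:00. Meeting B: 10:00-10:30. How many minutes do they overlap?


Meeting A: 540-660 (in minutes from midnight)
Meeting B: 600-630
Overlap start = max(540, 600) = 600
Overlap end = min(660, 630) = 630
Overlap = max(0, 630 - 600) = 30 min

30 minutes


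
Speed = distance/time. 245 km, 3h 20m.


73.5 km/h

Distance: 245 km
Time: 3h 20m = 200 min = 200/60 = 10/3 hours
Speed = 245 ÷ (10/3) = 245 × 3 / 10 = 735/10 = 73.5 km/h


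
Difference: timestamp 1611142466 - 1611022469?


Difference = 1611142466 - 1611022469 = 119997 seconds
In hours: 119997 / 3600 ≈ 33.3
In days: 119997 / 86400 ≈ 1.39

119997 seconds (33.3 hours / 1.39 days)


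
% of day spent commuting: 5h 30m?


Time: 330 minutes
Day: 1440 minutes
Percentage = (330/1440) × 100 ≈ 22.9%

22.9%


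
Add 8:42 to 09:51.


18:33

Start: 591 minutes from midnight
Add: 522 minutes
Total: 1113 minutes
Hours: 1113 ÷ 60 = 18 remainder 33


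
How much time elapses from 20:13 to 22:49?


2h 36m

End time in minutes: 22×60 + 49 = 1369
Start time in minutes: 20×60 + 13 = 1213
Difference = 1369 - 1213 = 156 minutes
= 2 hours 36 minutes


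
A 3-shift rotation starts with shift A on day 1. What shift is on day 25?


Shift A

Shifts: A, B, C
Start: A (index 0)
Day 25: (0 + 25 - 1) mod 3
= 24 mod 3
= 0
Index 0 → shift A


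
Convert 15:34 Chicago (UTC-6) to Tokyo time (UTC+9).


Time difference = UTC+9 - UTC-6 = +15 hours
New hour = (15 + 15) mod 24
= 30 mod 24 = 6
Minutes unchanged → 06:34; 30 ≥ 24 → next day

06:34 (next day)


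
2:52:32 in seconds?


Hours: 2 × 3600 = 7200
Minutes: 52 × 60 = 3120
Seconds: 32
Total = 7200 + 3120 + 32 = 10352

10352 seconds


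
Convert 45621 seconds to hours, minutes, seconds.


12h 40m 21s

Hours: 45621 ÷ 3600 = 12 remainder 2421
Minutes: 2421 ÷ 60 = 40 remainder 21
Seconds: 21


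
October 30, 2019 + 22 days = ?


November 21, 2019

Start: October 30, 2019
Add 22 days
October 30 → November 1: 31 - 30 + 1 = 2 days (22 - 2 = 20 left)
November 1 + 20 = November 21, 2019


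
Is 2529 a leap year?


Rules: divisible by 4 AND (not by 100 OR by 400)
2529 ÷ 4 = 632 remainder 1 → not divisible by 4
Not divisible by 4 → not a leap year

No


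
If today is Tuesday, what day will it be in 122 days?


Friday

Start: Tuesday (index 1)
(1 + 122) mod 7
= 123 mod 7
= 4
Index 4 → Friday


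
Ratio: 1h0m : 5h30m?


Duration 1: 60 minutes
Duration 2: 330 minutes
Ratio = 60:330
GCD = 30
Simplified = 2:11
As a decimal: 2/11 ≈ 0.18

2:11 (0.18)


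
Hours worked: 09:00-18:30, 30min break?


Total time = (18×60+30) - (9×60+0)
= 1110 - 540 = 570 min
Minus break: 570 - 30 = 540 min
= 9h 0m

9h 0m (540 minutes)


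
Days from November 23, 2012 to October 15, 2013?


326 days

From November 23, 2012 to October 15, 2013
Rest of November 2012: 30 - 23 = 7
Full months: December 31, January 31, February 2013 28, March 31, April 30, May 31, June 30, July 31, August 31, September 30
Days into October 2013: 15
Total = 7 + 31 + 31 + 28 + 31 + 30 + 31 + 30 + 31 + 31 + 30 + 15 = 326 days


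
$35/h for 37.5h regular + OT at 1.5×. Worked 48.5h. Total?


$1890.00

Regular: 37.5h × $35 = $1312.50
Overtime: 48.5 - 37.5 = 11.0h
OT pay: 11.0h × $35 × 1.5 = $577.50
Total = $1312.50 + $577.50 = $1890.00


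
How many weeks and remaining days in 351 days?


Weeks: 351 ÷ 7 = 50 remainder 1

50 weeks 1 days


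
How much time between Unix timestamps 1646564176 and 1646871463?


307287 seconds (85.4 hours / 3.56 days)

Difference = 1646871463 - 1646564176 = 307287 seconds
In hours: 307287 / 3600 ≈ 85.4
In days: 307287 / 86400 ≈ 3.56


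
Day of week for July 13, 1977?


Wednesday

Zeller's congruence:
q=13, m=7, k=77, j=19
h = (13 + ⌊13×8/5⌋ + 77 + ⌊77/4⌋ + ⌊19/4⌋ - 2×19) mod 7
= (13 + 20 + 77 + 19 + 4 - 38) mod 7
= 95 mod 7 = 4
h=4 → Wednesday


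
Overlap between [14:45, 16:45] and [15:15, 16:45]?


Meeting A: 885-1005 (in minutes from midnight)
Meeting B: 915-1005
Overlap start = max(885, 915) = 915
Overlap end = min(1005, 1005) = 1005
Overlap = max(0, 1005 - 915) = 90 min

90 minutes


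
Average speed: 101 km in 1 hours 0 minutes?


Distance: 101 km
Time: 1 hours
Speed = 101 / 1 = 101.0 km/h

101.0 km/h


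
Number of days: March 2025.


Month: March (month 3)
March has 31 days

31 days


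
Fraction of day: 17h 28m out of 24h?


0.7278 (72.78%)

Total minutes: 17×60 + 28 = 1048
Day = 24×60 = 1440 minutes
Fraction = 1048/1440 ≈ 0.7278
As a percentage: 1048/1440 × 100 ≈ 72.78%


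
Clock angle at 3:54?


Hour hand = 3×30 + 54×0.5 = 117.0°
Minute hand = 54×6 = 324°
Difference = |117.0 - 324| = 207.0°
Since > 180°: 360 - 207.0 = 153.0°

153.0°


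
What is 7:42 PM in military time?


19:42

Input: 7:42 PM
PM: 7 + 12 = 19


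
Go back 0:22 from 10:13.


09:51

Start: 613 minutes from midnight
Subtract: 22 minutes
Remaining: 613 - 22 = 591
Hours: 9, Minutes: 51


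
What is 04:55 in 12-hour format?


Hour: 4
4 < 12 → AM

4:55 AM


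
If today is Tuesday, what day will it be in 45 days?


Friday

Start: Tuesday (index 1)
(1 + 45) mod 7
= 46 mod 7
= 4
Index 4 → Friday


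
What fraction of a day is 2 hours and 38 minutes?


Total minutes: 2×60 + 38 = 158
Day = 24×60 = 1440 minutes
Fraction = 158/1440 ≈ 0.1097
As a percentage: 158/1440 × 100 ≈ 10.97%

0.1097 (10.97%)


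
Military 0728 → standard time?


Hour: 7
7 < 12 → AM

7:28 AM


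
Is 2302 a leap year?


No

Rules: divisible by 4 AND (not by 100 OR by 400)
2302 ÷ 4 = 575 remainder 2 → not divisible by 4
Not divisible by 4 → not a leap year


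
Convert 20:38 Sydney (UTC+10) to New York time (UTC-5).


Time difference = UTC-5 - UTC+10 = -15 hours
New hour = (20 -15) mod 24
= 5 mod 24 = 5
Minutes unchanged → 05:38

05:38


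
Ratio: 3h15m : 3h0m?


13:12 (1.08)

Duration 1: 195 minutes
Duration 2: 180 minutes
Ratio = 195:180
GCD = 15
Simplified = 13:12
As a decimal: 13/12 ≈ 1.08


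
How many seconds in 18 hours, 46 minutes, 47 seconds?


Hours: 18 × 3600 = 64800
Minutes: 46 × 60 = 2760
Seconds: 47
Total = 64800 + 2760 + 47 = 67607

67607 seconds


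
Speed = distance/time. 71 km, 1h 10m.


60.9 km/h

Distance: 71 km
Time: 1h 10m = 70 min = 70/60 = 7/6 hours
Speed = 71 ÷ (7/6) = 71 × 6 / 7 = 426/7 ≈ 60.9 km/h


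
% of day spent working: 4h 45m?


19.8%

Time: 285 minutes
Day: 1440 minutes
Percentage = (285/1440) × 100 ≈ 19.8%


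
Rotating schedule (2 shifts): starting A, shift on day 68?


Shifts: A, B
Start: A (index 0)
Day 68: (0 + 68 - 1) mod 2
= 67 mod 2
= 1
Index 1 → shift B

Shift B


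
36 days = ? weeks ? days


Weeks: 36 ÷ 7 = 5 remainder 1

5 weeks 1 days


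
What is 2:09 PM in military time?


Input: 2:09 PM
PM: 2 + 12 = 14

14:09


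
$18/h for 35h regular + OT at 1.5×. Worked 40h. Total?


Regular: 35h × $18 = $630.00
Overtime: 40 - 35 = 5h
OT pay: 5h × $18 × 1.5 = $135.00
Total = $630.00 + $135.00 = $765.00

$765.00


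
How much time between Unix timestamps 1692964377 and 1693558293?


593916 seconds (165.0 hours / 6.87 days)

Difference = 1693558293 - 1692964377 = 593916 seconds
In hours: 593916 / 3600 ≈ 165.0
In days: 593916 / 86400 ≈ 6.87


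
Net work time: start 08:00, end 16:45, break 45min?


Total time = (16×60+45) - (8×60+0)
= 1005 - 480 = 525 min
Minus break: 525 - 45 = 480 min
= 8h 0m

8h 0m (480 minutes)


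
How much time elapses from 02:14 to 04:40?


End time in minutes: 4×60 + 40 = 280
Start time in minutes: 2×60 + 14 = 134
Difference = 280 - 134 = 146 minutes
= 2 hours 26 minutes

2h 26m


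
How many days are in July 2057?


31 days

Month: July (month 7)
July has 31 days


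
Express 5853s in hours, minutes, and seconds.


1h 37m 33s

Hours: 5853 ÷ 3600 = 1 remainder 2253
Minutes: 2253 ÷ 60 = 37 remainder 33
Seconds: 33


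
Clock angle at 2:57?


Hour hand = 2×30 + 57×0.5 = 88.5°
Minute hand = 57×6 = 342°
Difference = |88.5 - 342| = 253.5°
Since > 180°: 360 - 253.5 = 106.5°

106.5°


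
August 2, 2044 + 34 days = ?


Start: August 2, 2044
Add 34 days
August 2 → September 1: 31 - 2 + 1 = 30 days (34 - 30 = 4 left)
September 1 + 4 = September 5, 2044

September 5, 2044


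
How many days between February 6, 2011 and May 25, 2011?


From February 6, 2011 to May 25, 2011
Rest of February 2011: 28 - 6 = 22
Full months: March 31, April 30
Days into May 2011: 25
Total = 22 + 31 + 30 + 25 = 108 days

108 days


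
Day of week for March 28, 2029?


Wednesday

Zeller's congruence:
q=28, m=3, k=29, j=20
h = (28 + ⌊13×4/5⌋ + 29 + ⌊29/4⌋ + ⌊20/4⌋ - 2×20) mod 7
= (28 + 10 + 29 + 7 + 5 - 40) mod 7
= 39 mod 7 = 4
h=4 → Wednesday


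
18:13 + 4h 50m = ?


23:03

Start: 1093 minutes from midnight
Add: 290 minutes
Total: 1383 minutes
Hours: 1383 ÷ 60 = 23 remainder 3


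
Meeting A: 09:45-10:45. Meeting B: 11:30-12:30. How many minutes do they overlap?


0 minutes

Meeting A: 585-645 (in minutes from midnight)
Meeting B: 690-750
Overlap start = max(585, 690) = 690
Overlap end = min(645, 750) = 645
Overlap = max(0, 645 - 690) = 0 min


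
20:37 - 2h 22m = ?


18:15

Start: 1237 minutes from midnight
Subtract: 142 minutes
Remaining: 1237 - 142 = 1095
Hours: 18, Minutes: 15


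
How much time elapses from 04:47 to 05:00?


0h 13m

End time in minutes: 5×60 + 0 = 300
Start time in minutes: 4×60 + 47 = 287
Difference = 300 - 287 = 13 minutes
= 0 hours 13 minutes


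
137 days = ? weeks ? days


19 weeks 4 days

Weeks: 137 ÷ 7 = 19 remainder 4


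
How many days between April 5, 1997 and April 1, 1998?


From April 5, 1997 to April 1, 1998
Rest of April 1997: 30 - 5 = 25
Full months: May 31, June 30, July 31, August 31, September 30, October 31, November 30, December 31, January 31, February 1998 28, March 31
Days into April 1998: 1
Total = 25 + 31 + 30 + 31 + 31 + 30 + 31 + 30 + 31 + 31 + 28 + 31 + 1 = 361 days

361 days


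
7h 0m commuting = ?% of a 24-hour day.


Time: 420 minutes
Day: 1440 minutes
Percentage = (420/1440) × 100 ≈ 29.2%

29.2%


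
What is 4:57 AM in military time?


Input: 4:57 AM
AM hour stays: 4

04:57


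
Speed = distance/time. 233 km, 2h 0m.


116.5 km/h

Distance: 233 km
Time: 2 hours
Speed = 233 / 2 = 116.5 km/h


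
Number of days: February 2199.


28 days

Month: February (month 2)
February: 28 or 29 (leap year)
2199 leap year? No


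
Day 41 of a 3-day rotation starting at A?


Shifts: A, B, C
Start: A (index 0)
Day 41: (0 + 41 - 1) mod 3
= 40 mod 3
= 1
Index 1 → shift B

Shift B


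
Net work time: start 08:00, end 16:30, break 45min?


7h 45m (465 minutes)

Total time = (16×60+30) - (8×60+0)
= 990 - 480 = 510 min
Minus break: 510 - 45 = 465 min
= 7h 45m


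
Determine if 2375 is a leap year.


No

Rules: divisible by 4 AND (not by 100 OR by 400)
2375 ÷ 4 = 593 remainder 3 → not divisible by 4
Not divisible by 4 → not a leap year


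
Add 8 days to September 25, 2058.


Start: September 25, 2058
Add 8 days
September 25 → October 1: 30 - 25 + 1 = 6 days (8 - 6 = 2 left)
October 1 + 2 = October 3, 2058

October 3, 2058


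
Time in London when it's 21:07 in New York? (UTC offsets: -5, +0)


02:07 (next day)

Time difference = UTC+0 - UTC-5 = +5 hours
New hour = (21 + 5) mod 24
= 26 mod 24 = 2
Minutes unchanged → 02:07; 26 ≥ 24 → next day


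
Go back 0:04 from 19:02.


Start: 1142 minutes from midnight
Subtract: 4 minutes
Remaining: 1142 - 4 = 1138
Hours: 18, Minutes: 58

18:58


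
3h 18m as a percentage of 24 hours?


Total minutes: 3×60 + 18 = 198
Day = 24×60 = 1440 minutes
Fraction = 198/1440 = 0.1375
As a percentage: 198/1440 × 100 = 13.75%

0.1375 (13.75%)


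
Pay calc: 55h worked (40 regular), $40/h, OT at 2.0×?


$2800.00

Regular: 40h × $40 = $1600.00
Overtime: 55 - 40 = 15h
OT pay: 15h × $40 × 2.0 = $1200.00
Total = $1600.00 + $1200.00 = $2800.00


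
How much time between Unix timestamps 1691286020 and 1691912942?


Difference = 1691912942 - 1691286020 = 626922 seconds
In hours: 626922 / 3600 ≈ 174.1
In days: 626922 / 86400 ≈ 7.26

626922 seconds (174.1 hours / 7.26 days)


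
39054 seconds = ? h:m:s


Hours: 39054 ÷ 3600 = 10 remainder 3054
Minutes: 3054 ÷ 60 = 50 remainder 54
Seconds: 54

10h 50m 54s


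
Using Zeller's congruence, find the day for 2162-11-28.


Sunday

Zeller's congruence:
q=28, m=11, k=62, j=21
h = (28 + ⌊13×12/5⌋ + 62 + ⌊62/4⌋ + ⌊21/4⌋ - 2×21) mod 7
= (28 + 31 + 62 + 15 + 5 - 42) mod 7
= 99 mod 7 = 1
h=1 → Sunday


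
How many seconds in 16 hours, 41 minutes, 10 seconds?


Hours: 16 × 3600 = 57600
Minutes: 41 × 60 = 2460
Seconds: 10
Total = 57600 + 2460 + 10 = 60070

60070 seconds


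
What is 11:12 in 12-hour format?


11:12 AM

Hour: 11
11 < 12 → AM


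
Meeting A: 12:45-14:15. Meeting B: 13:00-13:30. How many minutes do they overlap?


30 minutes

Meeting A: 765-855 (in minutes from midnight)
Meeting B: 780-810
Overlap start = max(765, 780) = 780
Overlap end = min(855, 810) = 810
Overlap = max(0, 810 - 780) = 30 min


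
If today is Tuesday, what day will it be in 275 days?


Thursday

Start: Tuesday (index 1)
(1 + 275) mod 7
= 276 mod 7
= 3
Index 3 → Thursday


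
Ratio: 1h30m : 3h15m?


6:13 (0.46)

Duration 1: 90 minutes
Duration 2: 195 minutes
Ratio = 90:195
GCD = 15
Simplified = 6:13
As a decimal: 6/13 ≈ 0.46


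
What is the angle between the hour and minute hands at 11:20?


140.0°

Hour hand = 11×30 + 20×0.5 = 340.0°
Minute hand = 20×6 = 120°
Difference = |340.0 - 120| = 220.0°
Since > 180°: 360 - 220.0 = 140.0°


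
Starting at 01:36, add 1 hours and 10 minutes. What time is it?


Start: 96 minutes from midnight
Add: 70 minutes
Total: 166 minutes
Hours: 166 ÷ 60 = 2 remainder 46

02:46


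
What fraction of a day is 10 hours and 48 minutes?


Total minutes: 10×60 + 48 = 648
Day = 24×60 = 1440 minutes
Fraction = 648/1440 = 0.4500
As a percentage: 648/1440 × 100 = 45.00%

0.4500 (45.00%)


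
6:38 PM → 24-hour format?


18:38

Input: 6:38 PM
PM: 6 + 12 = 18


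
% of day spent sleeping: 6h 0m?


Time: 360 minutes
Day: 1440 minutes
Percentage = (360/1440) × 100 = 25.0%

25.0%


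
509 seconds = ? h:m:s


Hours: 509 ÷ 3600 = 0 remainder 509
Minutes: 509 ÷ 60 = 8 remainder 29
Seconds: 29

0h 8m 29s


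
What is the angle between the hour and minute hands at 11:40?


Hour hand = 11×30 + 40×0.5 = 350.0°
Minute hand = 40×6 = 240°
Difference = |350.0 - 240| = 110.0°

110.0°


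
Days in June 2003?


30 days

Month: June (month 6)
June has 30 days
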